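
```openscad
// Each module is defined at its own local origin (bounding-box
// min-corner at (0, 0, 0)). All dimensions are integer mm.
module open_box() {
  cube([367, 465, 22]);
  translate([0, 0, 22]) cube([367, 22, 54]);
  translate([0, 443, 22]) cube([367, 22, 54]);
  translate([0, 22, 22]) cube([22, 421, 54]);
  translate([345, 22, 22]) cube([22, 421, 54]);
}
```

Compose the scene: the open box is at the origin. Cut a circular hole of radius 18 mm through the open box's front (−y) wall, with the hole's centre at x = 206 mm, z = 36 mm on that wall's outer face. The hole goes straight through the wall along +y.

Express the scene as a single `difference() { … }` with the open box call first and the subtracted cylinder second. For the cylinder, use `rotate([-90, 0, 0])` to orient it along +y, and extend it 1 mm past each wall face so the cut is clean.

difference() {
  open_box();
  translate([206, -1, 36]) rotate([-90, 0, 0]) cylinder(h = 24, r = 18);
}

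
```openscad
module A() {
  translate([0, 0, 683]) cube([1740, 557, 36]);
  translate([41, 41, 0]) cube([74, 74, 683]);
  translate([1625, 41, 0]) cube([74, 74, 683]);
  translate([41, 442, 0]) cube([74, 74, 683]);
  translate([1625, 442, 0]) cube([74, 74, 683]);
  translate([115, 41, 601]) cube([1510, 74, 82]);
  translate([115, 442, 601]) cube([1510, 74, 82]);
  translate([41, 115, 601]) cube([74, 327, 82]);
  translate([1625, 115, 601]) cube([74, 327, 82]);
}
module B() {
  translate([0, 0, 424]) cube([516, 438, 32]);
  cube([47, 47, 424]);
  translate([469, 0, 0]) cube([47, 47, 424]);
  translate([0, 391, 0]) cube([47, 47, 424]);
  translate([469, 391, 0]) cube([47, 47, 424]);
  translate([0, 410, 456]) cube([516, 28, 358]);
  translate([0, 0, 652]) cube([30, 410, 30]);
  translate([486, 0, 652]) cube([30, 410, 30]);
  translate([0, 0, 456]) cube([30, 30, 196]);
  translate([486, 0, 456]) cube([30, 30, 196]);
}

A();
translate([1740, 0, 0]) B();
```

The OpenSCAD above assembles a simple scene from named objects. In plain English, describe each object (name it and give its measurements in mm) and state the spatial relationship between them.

A is a table: top 1740 mm (x) × 557 mm (y), 36 mm thick, upper face at z = 719 mm, on four 74×74 mm square legs, each inset 41 mm from the nearest pair of top edges, running from z = 0 to the bottom of the top. Four apron rails, 74 mm thick and 82 mm tall, run between adjacent legs with their top edges flush with the underside of the top and their outer faces flush with the legs' outer faces.

B is a chair. The seat is a 516×438×32 mm slab with its top at z = 456 mm, on four 47×47 mm corner legs (flush with the seat edges, standing on z = 0). A flat backrest 28 mm thick, 358 mm tall, spans the full seat width and rises from the seat top along its +y edge, rear face flush with the rear of the seat. Two armrests of 30×30 mm section run along each side from the seat's front edge to the front of the backrest, top faces 226 mm above the seat top and outer faces flush with the seat's x-edges; a 30×30 mm post under the front of each armrest stands on the seat at the front corner.

The chair is against the table's +x side, with their −y faces flush.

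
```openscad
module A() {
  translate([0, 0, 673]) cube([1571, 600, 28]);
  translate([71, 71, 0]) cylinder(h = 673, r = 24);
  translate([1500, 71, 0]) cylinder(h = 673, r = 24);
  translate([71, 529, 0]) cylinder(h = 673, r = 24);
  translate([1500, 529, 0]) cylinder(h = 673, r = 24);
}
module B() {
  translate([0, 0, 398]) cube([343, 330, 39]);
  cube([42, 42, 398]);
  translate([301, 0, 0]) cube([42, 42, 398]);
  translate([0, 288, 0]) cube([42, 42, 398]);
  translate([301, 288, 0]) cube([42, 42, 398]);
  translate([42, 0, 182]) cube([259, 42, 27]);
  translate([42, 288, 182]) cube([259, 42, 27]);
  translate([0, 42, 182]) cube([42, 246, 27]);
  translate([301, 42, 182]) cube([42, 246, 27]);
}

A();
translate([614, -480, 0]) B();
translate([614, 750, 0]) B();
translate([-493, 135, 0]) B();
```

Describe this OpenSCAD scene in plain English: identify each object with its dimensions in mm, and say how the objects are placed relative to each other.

A is a rectangular dining table. The top is 1571×600×28 mm with its upper surface at z = 701 mm. It stands on four round legs of 48 mm diameter, each leg's bounding box inset 47 mm from the nearest pair of top edges, running from the floor to the underside of the top.

B is a four-legged stool. The seat is 343×330 mm, 39 mm thick, top at z = 437 mm. It stands on four square legs, each 42×42 mm in cross-section, from z = 0 to the seat underside, each flush with a corner of the seat. Four stretchers, 42 mm wide and 27 mm tall, connect adjacent legs with their undersides at z = 182 mm, each running between the inner faces of the legs it joins and aligned with the legs' outer faces on the other axis.

Three stools sit around the table at the −y, +y, −x sides.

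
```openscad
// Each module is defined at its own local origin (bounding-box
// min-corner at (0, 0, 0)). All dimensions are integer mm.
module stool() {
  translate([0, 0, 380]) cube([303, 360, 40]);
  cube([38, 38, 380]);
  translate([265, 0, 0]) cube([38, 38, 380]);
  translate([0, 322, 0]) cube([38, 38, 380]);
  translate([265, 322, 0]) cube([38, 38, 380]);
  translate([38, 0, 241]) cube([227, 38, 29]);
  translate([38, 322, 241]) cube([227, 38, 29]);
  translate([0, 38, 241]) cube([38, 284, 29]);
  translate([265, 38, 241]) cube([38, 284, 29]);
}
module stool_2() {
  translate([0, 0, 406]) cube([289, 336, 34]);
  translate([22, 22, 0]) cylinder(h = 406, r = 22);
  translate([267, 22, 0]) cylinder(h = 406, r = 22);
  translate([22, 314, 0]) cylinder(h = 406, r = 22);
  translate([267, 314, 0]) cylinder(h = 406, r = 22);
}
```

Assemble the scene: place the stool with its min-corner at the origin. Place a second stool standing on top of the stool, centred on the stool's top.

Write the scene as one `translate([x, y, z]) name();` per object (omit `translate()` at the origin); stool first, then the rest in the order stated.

stool();
translate([7, 12, 420]) stool_2();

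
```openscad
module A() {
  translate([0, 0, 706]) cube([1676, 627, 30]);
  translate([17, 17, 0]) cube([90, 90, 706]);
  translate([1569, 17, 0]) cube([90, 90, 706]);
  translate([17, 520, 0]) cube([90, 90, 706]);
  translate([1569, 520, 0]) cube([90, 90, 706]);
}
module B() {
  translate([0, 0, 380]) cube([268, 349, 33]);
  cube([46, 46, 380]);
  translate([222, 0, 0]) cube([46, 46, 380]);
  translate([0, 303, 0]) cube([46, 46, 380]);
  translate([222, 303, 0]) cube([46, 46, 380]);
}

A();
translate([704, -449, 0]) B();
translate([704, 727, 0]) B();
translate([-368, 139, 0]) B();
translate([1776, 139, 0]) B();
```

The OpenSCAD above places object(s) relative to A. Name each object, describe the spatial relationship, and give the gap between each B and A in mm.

A is a table. B is a stool. Four stools sit around the table at the −y, +y, −x, +x sides. The gap between each stool and the table is 100 mm.

Each stool's nearest face is 100 mm from the table's bounding box.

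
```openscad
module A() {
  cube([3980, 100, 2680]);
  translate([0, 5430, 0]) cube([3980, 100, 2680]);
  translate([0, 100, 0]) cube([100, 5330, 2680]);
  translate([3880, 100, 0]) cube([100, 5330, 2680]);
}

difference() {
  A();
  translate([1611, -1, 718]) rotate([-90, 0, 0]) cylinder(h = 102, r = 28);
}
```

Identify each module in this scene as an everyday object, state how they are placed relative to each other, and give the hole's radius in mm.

The subtracted cylinder has r = 28 mm.

A is a house frame. The house frame has a circular hole through its front wall. The hole's radius is 28 mm.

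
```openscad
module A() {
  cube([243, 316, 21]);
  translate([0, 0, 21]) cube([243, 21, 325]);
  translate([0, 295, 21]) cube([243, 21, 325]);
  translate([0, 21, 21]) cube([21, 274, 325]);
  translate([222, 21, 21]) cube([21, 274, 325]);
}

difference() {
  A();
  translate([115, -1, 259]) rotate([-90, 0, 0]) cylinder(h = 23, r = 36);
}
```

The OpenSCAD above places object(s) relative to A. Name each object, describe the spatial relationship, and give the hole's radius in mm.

The subtracted cylinder has r = 36 mm.

A is an open box. The open box has a circular hole through its front wall. The hole's radius is 36 mm.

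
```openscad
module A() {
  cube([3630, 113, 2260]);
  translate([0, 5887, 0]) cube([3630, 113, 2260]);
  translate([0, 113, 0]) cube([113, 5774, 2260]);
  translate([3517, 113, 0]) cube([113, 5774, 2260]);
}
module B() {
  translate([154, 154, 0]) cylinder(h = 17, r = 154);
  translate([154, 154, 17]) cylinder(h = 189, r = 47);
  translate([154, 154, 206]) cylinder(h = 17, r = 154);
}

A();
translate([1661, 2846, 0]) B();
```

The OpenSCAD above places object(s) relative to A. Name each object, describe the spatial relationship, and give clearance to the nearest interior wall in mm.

A is a house frame. B is a spool. The spool sits inside the house frame, centred. The clearance to the nearest interior wall is 1548 mm.

Clearances: x = 1548, y = 2733; minimum 1548 mm.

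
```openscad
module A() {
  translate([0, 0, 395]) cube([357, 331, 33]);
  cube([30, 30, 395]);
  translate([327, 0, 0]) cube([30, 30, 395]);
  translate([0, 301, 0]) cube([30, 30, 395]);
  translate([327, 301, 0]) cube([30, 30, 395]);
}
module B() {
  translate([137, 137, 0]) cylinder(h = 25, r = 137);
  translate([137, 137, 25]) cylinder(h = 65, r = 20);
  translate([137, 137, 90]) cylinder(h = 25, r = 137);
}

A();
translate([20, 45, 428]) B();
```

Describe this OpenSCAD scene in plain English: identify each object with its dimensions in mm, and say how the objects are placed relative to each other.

A is a four-legged stool. The seat is a 357×331×33 mm slab whose top surface is at z = 428 mm; four square legs, each 30×30 mm in cross-section, run from the floor (z = 0) to the underside of the seat, each flush with a corner of the seat.

B is a spool: two coaxial disc flanges of radius 137 mm and thickness 25 mm, joined by a core cylinder of radius 20 mm and height 65 mm. The lower flange rests on z = 0 and the three cylinders share a vertical axis.

The spool is on top of the stool.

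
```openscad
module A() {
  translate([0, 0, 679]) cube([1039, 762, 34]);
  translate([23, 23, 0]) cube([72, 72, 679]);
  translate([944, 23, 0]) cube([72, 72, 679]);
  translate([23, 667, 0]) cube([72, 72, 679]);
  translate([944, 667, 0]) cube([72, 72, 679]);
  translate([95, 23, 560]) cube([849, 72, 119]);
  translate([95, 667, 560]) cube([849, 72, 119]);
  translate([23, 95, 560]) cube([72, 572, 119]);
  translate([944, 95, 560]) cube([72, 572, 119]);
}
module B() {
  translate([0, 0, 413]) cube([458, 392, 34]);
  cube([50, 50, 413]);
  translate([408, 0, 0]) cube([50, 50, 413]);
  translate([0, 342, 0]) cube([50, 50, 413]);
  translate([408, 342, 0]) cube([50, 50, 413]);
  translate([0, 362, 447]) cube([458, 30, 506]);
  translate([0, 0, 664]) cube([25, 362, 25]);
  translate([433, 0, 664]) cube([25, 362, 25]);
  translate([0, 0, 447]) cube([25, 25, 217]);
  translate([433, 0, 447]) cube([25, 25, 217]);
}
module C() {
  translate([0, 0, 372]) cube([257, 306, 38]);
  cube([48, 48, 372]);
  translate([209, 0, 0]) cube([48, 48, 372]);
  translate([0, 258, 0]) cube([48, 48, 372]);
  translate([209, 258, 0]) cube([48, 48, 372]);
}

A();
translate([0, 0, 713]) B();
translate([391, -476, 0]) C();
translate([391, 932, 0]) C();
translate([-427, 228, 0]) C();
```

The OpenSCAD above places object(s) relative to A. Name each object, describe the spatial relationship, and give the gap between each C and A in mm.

A is a table. B is a chair. C is a stool. The chair is on top of the table. Three stools sit around the table at the −y, +y, −x sides. The gap between each stool and the table is 170 mm.

Each stool's nearest face is 170 mm from the table's bounding box.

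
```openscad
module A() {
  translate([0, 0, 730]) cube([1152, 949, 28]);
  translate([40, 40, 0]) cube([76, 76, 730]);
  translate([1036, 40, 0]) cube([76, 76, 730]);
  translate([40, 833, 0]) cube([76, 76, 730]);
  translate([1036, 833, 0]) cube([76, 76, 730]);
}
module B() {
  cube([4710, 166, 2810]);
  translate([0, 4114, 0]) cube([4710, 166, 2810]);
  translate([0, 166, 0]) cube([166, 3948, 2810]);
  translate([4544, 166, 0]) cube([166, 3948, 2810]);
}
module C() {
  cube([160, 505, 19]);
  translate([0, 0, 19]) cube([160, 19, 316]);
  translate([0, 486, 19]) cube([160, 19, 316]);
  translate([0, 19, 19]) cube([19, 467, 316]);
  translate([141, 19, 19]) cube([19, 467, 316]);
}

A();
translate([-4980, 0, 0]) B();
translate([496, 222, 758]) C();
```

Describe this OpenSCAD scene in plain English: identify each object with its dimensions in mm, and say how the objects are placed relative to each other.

A is a table: top 1152 mm (x) × 949 mm (y), 28 mm thick, upper face at z = 758 mm, on four 76×76 mm square legs, each inset 40 mm from the nearest pair of top edges, running from z = 0 to the bottom of the top.

B is the wall frame of a small rectangular building: four walls, each 2810 mm tall and 166 mm thick, enclosing a footprint 4710 mm (x) by 4280 mm (y) outside-to-outside, with no floor or roof. The front and back walls (the −y and +y sides) span the full width; the two side walls fit between them.

C is an open-topped rectangular box: outside dimensions 160×505×335 mm, with a uniform wall and base thickness of 19 mm. The base is a full 160×505 slab on the floor; four walls sit on top of the base. The front and back walls (the −y and +y sides) span the full width; the two side walls fit between them.

The house frame is on the floor beside the table on its −x side. The open box is on top of the table, centred.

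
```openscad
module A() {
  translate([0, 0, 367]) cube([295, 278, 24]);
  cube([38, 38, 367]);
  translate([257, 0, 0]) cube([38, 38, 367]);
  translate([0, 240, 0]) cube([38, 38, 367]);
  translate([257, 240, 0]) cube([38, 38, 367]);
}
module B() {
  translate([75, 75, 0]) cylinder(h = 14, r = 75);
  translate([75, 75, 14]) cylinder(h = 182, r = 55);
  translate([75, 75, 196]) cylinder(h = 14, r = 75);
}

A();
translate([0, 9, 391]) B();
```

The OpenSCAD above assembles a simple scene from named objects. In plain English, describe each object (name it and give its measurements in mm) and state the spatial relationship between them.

A is a simple wooden stool: a rectangular seat 295 mm (x) by 278 mm (y), 24 mm thick, top face at z = 391 mm, on four square legs, each 38×38 mm in cross-section. The legs rest on z = 0, each flush with a corner of the seat.

B is a spool: two coaxial disc flanges of radius 75 mm and thickness 14 mm, joined by a core cylinder of radius 55 mm and height 182 mm. The lower flange rests on z = 0 and the three cylinders share a vertical axis.

The spool is on top of the stool.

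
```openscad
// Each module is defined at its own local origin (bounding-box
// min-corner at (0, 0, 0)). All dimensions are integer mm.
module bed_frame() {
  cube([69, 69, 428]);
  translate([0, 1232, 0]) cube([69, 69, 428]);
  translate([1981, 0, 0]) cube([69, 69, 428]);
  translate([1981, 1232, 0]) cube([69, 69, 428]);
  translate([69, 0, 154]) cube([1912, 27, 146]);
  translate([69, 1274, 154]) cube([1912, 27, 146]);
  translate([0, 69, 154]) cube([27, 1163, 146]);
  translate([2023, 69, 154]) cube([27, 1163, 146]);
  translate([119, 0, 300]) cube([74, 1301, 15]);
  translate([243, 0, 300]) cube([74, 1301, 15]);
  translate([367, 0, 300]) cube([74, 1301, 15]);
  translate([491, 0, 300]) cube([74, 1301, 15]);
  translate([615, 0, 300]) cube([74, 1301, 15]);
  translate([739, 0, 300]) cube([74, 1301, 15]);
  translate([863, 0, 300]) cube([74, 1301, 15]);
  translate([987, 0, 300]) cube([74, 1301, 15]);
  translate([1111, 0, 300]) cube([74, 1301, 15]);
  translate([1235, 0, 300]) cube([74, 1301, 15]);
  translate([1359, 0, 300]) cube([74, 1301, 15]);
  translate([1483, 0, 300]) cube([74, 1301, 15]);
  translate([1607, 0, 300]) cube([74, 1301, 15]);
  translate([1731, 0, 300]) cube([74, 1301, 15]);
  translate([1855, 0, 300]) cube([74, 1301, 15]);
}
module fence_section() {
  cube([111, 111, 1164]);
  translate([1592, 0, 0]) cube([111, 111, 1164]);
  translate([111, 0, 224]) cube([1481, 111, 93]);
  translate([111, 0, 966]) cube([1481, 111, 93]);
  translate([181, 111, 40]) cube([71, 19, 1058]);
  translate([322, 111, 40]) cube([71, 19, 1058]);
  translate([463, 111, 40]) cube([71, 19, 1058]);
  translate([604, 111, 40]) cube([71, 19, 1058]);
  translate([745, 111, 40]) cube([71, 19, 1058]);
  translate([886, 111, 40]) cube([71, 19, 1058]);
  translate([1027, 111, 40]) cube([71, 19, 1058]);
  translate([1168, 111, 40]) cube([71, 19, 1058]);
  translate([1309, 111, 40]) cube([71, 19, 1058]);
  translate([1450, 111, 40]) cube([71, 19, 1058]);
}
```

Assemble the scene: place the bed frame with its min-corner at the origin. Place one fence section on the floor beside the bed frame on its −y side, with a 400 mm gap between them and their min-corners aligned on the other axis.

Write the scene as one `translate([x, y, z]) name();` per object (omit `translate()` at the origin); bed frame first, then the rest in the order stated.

bed_frame();
translate([0, -530, 0]) fence_section();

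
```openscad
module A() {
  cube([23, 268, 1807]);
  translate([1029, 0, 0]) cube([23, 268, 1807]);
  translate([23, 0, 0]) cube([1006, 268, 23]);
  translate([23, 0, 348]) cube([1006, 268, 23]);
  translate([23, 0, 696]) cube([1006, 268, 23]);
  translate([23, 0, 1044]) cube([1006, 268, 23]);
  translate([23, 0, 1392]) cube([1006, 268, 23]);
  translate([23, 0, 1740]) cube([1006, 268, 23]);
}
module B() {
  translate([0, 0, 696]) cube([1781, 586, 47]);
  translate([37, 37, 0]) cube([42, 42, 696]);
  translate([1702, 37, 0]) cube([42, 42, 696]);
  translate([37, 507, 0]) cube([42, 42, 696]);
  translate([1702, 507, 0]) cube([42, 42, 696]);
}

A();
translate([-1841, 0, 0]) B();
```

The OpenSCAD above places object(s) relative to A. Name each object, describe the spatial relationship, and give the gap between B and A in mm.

A is a bookshelf. B is a table. The table is on the floor beside the bookshelf on its −x side. The gap between the table and the bookshelf is 60 mm.

The table's nearest face is 60 mm from the bookshelf's −x face.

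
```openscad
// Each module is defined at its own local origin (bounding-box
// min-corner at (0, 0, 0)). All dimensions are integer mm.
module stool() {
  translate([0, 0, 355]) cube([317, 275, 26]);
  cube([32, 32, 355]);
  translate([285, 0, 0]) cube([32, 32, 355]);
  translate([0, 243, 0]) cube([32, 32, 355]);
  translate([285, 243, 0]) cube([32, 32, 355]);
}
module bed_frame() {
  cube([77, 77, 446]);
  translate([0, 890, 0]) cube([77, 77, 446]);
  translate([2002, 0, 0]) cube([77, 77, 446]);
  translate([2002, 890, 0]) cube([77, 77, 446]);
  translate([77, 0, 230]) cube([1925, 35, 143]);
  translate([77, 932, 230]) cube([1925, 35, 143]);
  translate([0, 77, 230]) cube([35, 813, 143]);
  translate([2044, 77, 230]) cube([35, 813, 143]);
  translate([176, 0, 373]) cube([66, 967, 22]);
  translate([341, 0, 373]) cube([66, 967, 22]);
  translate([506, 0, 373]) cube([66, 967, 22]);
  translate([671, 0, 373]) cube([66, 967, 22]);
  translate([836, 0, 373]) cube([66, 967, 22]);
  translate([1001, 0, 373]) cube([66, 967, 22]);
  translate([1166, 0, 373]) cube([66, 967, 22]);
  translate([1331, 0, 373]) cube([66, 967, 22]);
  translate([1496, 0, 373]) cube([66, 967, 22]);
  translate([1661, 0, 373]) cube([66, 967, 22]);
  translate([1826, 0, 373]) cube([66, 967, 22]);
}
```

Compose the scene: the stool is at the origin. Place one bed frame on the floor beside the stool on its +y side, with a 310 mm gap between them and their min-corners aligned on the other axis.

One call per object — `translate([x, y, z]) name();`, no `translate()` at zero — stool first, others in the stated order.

stool();
translate([0, 585, 0]) bed_frame();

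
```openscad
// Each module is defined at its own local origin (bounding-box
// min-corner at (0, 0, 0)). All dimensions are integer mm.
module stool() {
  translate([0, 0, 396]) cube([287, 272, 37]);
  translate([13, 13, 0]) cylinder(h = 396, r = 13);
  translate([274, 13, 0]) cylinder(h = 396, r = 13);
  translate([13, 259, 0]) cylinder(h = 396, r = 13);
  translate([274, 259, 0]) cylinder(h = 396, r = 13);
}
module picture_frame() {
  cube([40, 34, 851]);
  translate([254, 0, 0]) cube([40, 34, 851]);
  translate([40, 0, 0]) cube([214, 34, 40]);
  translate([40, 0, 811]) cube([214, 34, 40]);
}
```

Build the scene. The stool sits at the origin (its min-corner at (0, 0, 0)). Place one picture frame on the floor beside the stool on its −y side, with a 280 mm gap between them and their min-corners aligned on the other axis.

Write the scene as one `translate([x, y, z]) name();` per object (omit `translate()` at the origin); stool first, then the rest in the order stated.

stool();
translate([0, -314, 0]) picture_frame();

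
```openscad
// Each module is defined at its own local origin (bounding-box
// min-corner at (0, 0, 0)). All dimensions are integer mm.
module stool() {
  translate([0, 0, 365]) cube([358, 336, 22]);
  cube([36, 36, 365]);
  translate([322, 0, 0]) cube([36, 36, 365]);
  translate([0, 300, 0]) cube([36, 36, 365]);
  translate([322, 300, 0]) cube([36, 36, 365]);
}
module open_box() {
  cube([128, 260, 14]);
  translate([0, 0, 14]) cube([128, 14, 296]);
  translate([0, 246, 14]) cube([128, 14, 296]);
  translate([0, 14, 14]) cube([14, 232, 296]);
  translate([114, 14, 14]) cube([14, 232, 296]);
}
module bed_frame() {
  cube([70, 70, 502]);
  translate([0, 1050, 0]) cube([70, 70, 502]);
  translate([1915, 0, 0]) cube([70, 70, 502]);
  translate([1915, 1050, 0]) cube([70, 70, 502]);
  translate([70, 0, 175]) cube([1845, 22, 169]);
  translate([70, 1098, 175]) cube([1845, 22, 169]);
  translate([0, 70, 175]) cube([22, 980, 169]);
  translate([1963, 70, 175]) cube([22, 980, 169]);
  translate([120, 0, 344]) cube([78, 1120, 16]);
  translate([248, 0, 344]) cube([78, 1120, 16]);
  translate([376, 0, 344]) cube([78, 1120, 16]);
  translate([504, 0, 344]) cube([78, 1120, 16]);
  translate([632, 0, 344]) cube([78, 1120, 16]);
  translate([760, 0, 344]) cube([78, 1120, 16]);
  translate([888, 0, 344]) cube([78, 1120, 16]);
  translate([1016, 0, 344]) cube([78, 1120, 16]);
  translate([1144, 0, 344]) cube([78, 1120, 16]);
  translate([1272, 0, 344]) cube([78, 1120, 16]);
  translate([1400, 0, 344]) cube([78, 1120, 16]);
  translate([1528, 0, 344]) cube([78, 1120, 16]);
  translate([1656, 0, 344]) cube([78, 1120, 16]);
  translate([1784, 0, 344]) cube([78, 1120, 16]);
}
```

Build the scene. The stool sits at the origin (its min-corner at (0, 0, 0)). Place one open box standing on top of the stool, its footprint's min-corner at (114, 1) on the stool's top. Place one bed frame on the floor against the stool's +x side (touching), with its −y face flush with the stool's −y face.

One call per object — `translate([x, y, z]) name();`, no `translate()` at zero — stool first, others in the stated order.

stool();
translate([114, 1, 387]) open_box();
translate([358, 0, 0]) bed_frame();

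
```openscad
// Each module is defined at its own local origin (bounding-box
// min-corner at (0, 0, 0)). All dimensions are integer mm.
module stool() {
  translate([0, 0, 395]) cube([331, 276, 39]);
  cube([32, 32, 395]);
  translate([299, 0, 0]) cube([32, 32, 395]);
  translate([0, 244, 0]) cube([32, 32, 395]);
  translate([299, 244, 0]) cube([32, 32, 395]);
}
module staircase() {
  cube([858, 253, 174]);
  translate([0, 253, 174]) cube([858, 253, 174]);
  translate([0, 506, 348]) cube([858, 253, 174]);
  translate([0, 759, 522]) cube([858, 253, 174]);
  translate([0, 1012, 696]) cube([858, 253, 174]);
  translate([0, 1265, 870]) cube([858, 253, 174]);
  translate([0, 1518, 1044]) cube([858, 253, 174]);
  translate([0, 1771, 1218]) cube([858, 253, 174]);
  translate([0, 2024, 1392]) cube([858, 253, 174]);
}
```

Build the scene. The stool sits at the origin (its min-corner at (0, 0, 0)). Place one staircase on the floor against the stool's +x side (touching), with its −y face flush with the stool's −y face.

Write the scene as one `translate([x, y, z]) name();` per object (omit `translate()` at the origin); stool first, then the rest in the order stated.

stool();
translate([331, 0, 0]) staircase();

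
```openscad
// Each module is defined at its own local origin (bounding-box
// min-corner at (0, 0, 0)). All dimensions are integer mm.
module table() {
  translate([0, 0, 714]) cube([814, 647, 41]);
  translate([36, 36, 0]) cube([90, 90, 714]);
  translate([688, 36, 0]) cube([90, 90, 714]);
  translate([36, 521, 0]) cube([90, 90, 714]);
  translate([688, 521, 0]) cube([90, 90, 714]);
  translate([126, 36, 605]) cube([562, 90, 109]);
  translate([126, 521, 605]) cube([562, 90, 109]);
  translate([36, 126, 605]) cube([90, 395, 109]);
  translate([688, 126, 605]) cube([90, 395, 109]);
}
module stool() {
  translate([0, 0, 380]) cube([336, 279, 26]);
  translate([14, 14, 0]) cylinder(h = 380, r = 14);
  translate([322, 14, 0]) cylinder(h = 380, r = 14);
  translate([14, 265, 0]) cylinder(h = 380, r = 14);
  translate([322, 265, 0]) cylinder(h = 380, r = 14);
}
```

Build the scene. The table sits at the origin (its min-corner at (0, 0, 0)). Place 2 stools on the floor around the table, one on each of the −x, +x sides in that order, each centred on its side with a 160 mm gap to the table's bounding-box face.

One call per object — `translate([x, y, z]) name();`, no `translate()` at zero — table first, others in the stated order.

table();
translate([-496, 184, 0]) stool();
translate([974, 184, 0]) stool();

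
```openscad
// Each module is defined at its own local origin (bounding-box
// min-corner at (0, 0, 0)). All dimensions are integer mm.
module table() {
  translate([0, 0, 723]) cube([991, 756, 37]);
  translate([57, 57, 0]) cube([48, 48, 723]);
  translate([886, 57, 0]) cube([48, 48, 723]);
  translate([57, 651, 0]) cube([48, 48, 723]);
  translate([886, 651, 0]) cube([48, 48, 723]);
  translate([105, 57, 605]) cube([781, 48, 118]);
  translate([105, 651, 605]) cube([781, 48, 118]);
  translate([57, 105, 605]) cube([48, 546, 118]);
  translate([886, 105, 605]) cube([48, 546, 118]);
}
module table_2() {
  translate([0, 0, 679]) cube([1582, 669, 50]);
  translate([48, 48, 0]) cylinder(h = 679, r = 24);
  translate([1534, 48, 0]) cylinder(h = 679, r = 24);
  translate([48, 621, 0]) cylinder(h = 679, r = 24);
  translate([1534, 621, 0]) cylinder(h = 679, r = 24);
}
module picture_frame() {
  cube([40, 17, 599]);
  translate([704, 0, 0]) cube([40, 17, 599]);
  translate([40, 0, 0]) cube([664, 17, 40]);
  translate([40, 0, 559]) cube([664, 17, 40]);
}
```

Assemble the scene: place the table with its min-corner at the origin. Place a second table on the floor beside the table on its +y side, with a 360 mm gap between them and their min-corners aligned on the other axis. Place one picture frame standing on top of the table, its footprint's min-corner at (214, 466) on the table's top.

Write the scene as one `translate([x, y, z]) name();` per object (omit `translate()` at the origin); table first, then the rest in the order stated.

table();
translate([0, 1116, 0]) table_2();
translate([214, 466, 760]) picture_frame();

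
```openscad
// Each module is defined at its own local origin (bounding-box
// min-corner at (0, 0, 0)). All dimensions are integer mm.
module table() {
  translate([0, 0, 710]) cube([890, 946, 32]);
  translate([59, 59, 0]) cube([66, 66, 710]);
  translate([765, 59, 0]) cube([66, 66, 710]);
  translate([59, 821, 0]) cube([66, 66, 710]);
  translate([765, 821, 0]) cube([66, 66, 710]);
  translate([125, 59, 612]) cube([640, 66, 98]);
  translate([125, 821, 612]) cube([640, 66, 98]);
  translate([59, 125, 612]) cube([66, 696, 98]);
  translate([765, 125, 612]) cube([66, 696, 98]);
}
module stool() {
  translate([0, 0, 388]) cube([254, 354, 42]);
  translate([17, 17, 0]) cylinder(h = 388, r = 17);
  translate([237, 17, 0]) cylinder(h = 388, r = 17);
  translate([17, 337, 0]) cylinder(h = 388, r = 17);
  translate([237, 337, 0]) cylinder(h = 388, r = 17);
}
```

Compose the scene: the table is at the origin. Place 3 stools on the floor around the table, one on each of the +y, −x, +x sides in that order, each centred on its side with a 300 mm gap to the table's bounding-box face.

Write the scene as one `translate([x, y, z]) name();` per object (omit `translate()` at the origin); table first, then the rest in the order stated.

table();
translate([318, 1246, 0]) stool();
translate([-554, 296, 0]) stool();
translate([1190, 296, 0]) stool();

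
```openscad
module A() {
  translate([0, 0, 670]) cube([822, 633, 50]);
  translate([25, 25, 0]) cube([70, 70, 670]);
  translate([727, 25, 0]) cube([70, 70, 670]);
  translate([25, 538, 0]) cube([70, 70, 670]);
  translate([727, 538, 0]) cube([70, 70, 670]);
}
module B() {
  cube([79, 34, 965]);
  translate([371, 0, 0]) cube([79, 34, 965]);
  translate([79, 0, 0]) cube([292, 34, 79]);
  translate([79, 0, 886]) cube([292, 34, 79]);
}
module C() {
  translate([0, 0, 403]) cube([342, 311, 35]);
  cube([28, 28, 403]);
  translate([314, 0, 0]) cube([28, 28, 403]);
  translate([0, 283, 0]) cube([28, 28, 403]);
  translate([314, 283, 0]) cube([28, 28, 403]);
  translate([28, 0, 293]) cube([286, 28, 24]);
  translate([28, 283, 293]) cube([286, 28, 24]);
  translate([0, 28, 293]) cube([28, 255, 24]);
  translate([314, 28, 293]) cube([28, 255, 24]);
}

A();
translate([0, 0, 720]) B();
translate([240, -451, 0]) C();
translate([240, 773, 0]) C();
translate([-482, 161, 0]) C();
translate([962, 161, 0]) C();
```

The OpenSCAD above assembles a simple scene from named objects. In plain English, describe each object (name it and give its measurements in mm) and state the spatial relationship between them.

A is a rectangular dining table. The top is 822×633×50 mm with its upper surface at z = 720 mm. It stands on four 70×70 mm square legs, each inset 25 mm from the nearest pair of top edges, running from the floor to the underside of the top.

B is a rectangular picture frame lying in the x–z plane (depth along y). The opening is 292 mm wide (x) by 807 mm tall (z), surrounded by a border 79 mm wide on all four sides. The frame is 34 mm deep and is made of two full-height vertical stiles with two horizontal rails fitted between them.

C is a simple wooden stool: a rectangular seat 342 mm (x) by 311 mm (y), 35 mm thick, top face at z = 438 mm, on four square legs, each 28×28 mm in cross-section. The legs rest on z = 0, each flush with a corner of the seat. Four stretchers, 28 mm wide and 24 mm tall, connect adjacent legs with their undersides at z = 293 mm, each running between the inner faces of the legs it joins and aligned with the legs' outer faces on the other axis.

The picture frame is on top of the table. Four stools sit around the table at the −y, +y, −x, +x sides.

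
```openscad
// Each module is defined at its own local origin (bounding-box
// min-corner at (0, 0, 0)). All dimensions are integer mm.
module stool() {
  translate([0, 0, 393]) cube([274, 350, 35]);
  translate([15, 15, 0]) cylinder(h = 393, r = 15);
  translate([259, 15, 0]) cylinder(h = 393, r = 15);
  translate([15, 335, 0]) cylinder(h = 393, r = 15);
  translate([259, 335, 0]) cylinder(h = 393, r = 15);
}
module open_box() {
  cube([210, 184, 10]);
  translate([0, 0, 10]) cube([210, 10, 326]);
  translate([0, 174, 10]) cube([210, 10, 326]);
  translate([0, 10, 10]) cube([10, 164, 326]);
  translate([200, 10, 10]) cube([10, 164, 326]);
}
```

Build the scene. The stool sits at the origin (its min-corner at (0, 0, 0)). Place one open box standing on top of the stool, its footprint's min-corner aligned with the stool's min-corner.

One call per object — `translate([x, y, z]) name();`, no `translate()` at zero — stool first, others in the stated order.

stool();
translate([0, 0, 428]) open_box();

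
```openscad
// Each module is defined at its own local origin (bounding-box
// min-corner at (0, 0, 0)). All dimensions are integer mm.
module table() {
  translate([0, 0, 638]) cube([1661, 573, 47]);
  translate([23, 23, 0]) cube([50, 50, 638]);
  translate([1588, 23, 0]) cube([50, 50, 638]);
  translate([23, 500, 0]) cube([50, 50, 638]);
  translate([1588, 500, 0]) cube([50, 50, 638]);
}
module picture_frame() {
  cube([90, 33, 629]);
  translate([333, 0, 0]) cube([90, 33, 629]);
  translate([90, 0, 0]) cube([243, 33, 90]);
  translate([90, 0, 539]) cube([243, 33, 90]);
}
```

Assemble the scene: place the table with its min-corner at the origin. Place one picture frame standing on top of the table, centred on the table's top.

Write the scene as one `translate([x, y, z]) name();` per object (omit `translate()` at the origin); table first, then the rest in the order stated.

table();
translate([619, 270, 685]) picture_frame();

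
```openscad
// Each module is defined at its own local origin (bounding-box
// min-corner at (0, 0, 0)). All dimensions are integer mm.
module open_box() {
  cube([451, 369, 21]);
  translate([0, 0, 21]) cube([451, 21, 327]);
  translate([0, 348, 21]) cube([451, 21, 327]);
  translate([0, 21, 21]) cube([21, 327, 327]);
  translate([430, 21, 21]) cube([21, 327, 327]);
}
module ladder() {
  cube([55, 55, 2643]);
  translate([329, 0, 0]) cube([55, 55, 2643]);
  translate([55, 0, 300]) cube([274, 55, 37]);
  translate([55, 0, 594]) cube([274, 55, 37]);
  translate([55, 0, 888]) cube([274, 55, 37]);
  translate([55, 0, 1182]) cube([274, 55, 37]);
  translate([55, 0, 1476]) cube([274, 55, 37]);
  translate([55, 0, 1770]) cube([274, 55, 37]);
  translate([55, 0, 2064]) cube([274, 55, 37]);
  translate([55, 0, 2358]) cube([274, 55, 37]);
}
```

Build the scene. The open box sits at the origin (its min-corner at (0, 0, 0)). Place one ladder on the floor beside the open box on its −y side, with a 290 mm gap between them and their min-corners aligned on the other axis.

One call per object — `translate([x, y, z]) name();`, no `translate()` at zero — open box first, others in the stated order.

open_box();
translate([0, -345, 0]) ladder();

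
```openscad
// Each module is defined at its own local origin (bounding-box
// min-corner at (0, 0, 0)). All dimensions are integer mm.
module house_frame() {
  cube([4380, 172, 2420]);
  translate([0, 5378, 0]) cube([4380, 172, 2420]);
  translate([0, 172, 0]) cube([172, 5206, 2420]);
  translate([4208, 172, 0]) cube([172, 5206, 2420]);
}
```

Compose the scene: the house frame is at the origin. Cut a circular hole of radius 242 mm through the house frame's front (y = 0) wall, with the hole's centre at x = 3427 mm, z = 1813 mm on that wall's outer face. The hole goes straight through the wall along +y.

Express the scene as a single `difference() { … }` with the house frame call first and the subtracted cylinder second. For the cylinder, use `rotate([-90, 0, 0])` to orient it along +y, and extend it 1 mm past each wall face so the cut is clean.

difference() {
  house_frame();
  translate([3427, -1, 1813]) rotate([-90, 0, 0]) cylinder(h = 174, r = 242);
}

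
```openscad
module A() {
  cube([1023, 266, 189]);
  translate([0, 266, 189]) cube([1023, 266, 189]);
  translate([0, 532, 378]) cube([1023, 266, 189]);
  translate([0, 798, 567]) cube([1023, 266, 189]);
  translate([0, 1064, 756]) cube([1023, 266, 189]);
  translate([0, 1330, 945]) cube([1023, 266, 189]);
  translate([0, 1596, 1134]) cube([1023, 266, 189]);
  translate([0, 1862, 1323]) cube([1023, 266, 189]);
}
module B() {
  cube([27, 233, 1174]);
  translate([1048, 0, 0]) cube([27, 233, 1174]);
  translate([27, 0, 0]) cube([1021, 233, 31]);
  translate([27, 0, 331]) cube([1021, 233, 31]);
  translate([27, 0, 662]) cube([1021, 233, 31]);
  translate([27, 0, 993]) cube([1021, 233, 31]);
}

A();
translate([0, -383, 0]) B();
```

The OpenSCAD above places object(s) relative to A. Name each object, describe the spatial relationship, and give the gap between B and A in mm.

The bookshelf's nearest face is 150 mm from the staircase's −y face.

A is a staircase. B is a bookshelf. The bookshelf is on the floor beside the staircase on its −y side. The gap between the bookshelf and the staircase is 150 mm.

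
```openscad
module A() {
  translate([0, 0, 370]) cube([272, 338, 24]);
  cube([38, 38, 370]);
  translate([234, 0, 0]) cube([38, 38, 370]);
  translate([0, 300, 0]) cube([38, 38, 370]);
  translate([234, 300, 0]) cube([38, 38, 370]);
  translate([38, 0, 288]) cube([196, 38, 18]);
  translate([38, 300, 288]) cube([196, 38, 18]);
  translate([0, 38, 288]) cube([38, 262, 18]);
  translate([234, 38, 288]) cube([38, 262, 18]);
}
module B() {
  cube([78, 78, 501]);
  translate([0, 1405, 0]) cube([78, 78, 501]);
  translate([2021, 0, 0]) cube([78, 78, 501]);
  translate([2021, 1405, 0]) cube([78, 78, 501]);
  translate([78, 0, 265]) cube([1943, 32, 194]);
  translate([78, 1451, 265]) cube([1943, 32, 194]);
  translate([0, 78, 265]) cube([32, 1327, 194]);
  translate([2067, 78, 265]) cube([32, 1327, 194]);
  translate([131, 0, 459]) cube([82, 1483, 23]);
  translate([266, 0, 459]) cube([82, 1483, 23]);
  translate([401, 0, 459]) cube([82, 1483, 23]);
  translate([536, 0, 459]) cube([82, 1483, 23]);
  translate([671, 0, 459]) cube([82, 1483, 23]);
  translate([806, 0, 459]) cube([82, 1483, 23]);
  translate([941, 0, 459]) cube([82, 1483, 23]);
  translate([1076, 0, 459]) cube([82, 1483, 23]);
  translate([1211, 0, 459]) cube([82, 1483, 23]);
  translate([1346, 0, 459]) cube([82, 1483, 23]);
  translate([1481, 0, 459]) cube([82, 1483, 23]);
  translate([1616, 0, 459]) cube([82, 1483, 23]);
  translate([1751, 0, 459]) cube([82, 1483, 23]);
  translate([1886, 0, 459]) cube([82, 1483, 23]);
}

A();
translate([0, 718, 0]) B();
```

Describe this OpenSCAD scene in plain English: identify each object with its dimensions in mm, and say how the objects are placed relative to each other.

A is a simple wooden stool: a rectangular seat 272 mm (x) by 338 mm (y), 24 mm thick, top face at z = 394 mm, on four square legs, each 38×38 mm in cross-section. The legs rest on z = 0, each flush with a corner of the seat. Four stretchers, 38 mm wide and 18 mm tall, connect adjacent legs with their undersides at z = 288 mm, each running between the inner faces of the legs it joins and aligned with the legs' outer faces on the other axis.

B is a bed frame 2099 mm long (x) by 1483 mm wide (y). Four 78×78 mm corner posts, 501 mm tall, at the corners of the footprint. Four rails of 32 mm thickness and 194 mm height run between adjacent posts with their undersides at z = 265 mm, their outer faces flush with the outside of the frame (the two x-running rails run between the posts' inner faces; the two y-running rails run between the posts' inner faces). 14 slats, each 82 mm wide (x) and 23 mm thick, lie across the top of the two x-running rails, running the full 1483 mm width of the frame in y; the slats are evenly spaced along x between the inner faces of the end posts with equal gaps (rounded down to the nearest mm) at the −x end and between each pair — any rounding remainder accumulates at the +x end.

The bed frame is on the floor beside the stool on its +y side.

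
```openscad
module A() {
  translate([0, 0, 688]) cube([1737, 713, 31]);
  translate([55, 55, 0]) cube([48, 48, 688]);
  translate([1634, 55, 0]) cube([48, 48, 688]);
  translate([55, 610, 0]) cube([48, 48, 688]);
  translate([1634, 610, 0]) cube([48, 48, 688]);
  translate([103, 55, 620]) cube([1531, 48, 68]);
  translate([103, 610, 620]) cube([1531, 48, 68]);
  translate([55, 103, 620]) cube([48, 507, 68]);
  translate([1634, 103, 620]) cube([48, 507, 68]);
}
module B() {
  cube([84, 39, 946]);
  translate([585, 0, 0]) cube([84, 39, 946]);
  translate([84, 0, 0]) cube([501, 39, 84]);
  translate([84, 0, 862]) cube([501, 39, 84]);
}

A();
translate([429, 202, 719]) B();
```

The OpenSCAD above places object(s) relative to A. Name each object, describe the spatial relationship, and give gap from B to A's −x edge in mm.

A is a table. B is a picture frame. The picture frame is on top of the table. The gap from the picture frame to the table's −x edge is 429 mm.

The picture frame's min-x is at 429; the table's min-x is 0; gap = 429 mm.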